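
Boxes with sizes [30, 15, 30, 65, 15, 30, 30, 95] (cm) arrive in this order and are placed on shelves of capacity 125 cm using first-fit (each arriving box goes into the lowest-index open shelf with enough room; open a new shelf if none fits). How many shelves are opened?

3

  30 → shelf 1 (new)  [load 30/125]
  15 → shelf 1  [load 45/125]
  30 → shelf 1  [load 75/125]
  65 → shelf 2 (new)  [load 65/125]
  15 → shelf 1  [load 90/125]
  30 → shelf 1  [load 120/125]
  30 → shelf 2  [load 95/125]
  95 → shelf 3 (new)  [load 95/125]
3 shelves opened.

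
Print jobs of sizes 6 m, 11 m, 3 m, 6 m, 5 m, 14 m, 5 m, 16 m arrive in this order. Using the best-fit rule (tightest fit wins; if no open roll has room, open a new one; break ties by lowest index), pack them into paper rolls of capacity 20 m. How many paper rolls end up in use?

4

  6 → roll 1 (new)  [load 6/20]
  11 → roll 1  [load 17/20]
  3 → roll 1  [load 20/20]
  6 → roll 2 (new)  [load 6/20]
  5 → roll 2  [load 11/20]
  14 → roll 3 (new)  [load 14/20]
  5 → roll 3  [load 19/20]
  16 → roll 4 (new)  [load 16/20]
4 paper rolls opened.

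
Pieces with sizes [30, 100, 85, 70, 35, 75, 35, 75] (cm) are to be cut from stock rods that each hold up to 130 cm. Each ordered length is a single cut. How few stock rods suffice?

5

Total = 100 + 85 + 75 + 75 + 70 + 35 + 35 + 30 = 505 cm.
Lower bound: ⌈505/130⌉ = 4 stock rods.
Also, 5 pieces each exceed 65 cm, and no two of those can share a stock rod, so at least 5 stock rods are needed.
A packing using 5 stock rods:
  stock rod 1: 100 + 30 = 130
  stock rod 2: 85 + 35 = 120
  stock rod 3: 75 + 35 = 110
  stock rod 4: 75 = 75
  stock rod 5: 70 = 70
This matches the lower bound, so 5 is optimal.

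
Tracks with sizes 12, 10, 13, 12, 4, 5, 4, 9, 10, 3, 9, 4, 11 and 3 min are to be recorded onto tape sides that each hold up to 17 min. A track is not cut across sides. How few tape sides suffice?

8

Total = 13 + 12 + 12 + 11 + 10 + 10 + 9 + 9 + 5 + 4 + 4 + 4 + 3 + 3 = 109 min.
Lower bound: ⌈109/17⌉ = 7 tape sides.
Also, 8 tracks each exceed 17/2 min, and no two of those can share a side, so at least 8 tape sides are needed.
A packing using 8 tape sides:
  side 1: 13 + 4 = 17
  side 2: 12 + 5 = 17
  side 3: 12 + 4 = 16
  side 4: 11 + 4 = 15
  side 5: 10 + 3 + 3 = 16
  side 6: 10 = 10
  side 7: 9 = 9
  side 8: 9 = 9
This matches the lower bound, so 8 is optimal.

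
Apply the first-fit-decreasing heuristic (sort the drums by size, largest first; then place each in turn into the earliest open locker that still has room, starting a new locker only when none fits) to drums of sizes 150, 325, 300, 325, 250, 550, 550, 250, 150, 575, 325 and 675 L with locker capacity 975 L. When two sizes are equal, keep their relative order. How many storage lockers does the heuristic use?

5

Sorted descending: 675, 575, 550, 550, 325, 325, 325, 300, 250, 250, 150, 150.
  675 → locker 1 (new)  [load 675/975]
  575 → locker 2 (new)  [load 575/975]
  550 → locker 3 (new)  [load 550/975]
  550 → locker 4 (new)  [load 550/975]
  325 → locker 2  [load 900/975]
  325 → locker 3  [load 875/975]
  325 → locker 4  [load 875/975]
  300 → locker 1  [load 975/975]
  250 → locker 5 (new)  [load 250/975]
  250 → locker 5  [load 500/975]
  150 → locker 5  [load 650/975]
  150 → locker 5  [load 800/975]
5 storage lockers opened.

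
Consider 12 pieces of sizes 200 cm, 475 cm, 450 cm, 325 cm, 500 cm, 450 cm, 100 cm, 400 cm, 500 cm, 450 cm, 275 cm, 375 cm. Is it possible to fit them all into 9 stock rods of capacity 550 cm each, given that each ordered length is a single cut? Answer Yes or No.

No

Total = 4500 cm; ⌈4500/550⌉ = 9.
The bound of 9 does not rule out 9, but exhaustive search shows no assignment into 9 stock rods of capacity 550 cm exists — the minimum is 10.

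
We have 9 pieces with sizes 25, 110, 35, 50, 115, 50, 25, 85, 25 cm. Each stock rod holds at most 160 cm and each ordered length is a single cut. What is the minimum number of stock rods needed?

Total = 115 + 110 + 85 + 50 + 50 + 35 + 25 + 25 + 25 = 520 cm.
Lower bound: ⌈520/160⌉ = 4 stock rods.
A packing using 4 stock rods:
  stock rod 1: 115 + 35 = 150
  stock rod 2: 110 + 50 = 160
  stock rod 3: 85 + 50 + 25 = 160
  stock rod 4: 25 + 25 = 50
This matches the lower bound, so 4 is optimal.

4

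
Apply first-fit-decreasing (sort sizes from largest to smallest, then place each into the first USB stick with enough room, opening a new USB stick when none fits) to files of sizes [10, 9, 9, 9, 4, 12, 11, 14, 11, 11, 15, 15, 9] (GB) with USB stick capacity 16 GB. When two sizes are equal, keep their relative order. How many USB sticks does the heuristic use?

Sorted descending: 15, 15, 14, 12, 11, 11, 11, 10, 9, 9, 9, 9, 4.
  15 → USB stick 1 (new)  [load 15/16]
  15 → USB stick 2 (new)  [load 15/16]
  14 → USB stick 3 (new)  [load 14/16]
  12 → USB stick 4 (new)  [load 12/16]
  11 → USB stick 5 (new)  [load 11/16]
  11 → USB stick 6 (new)  [load 11/16]
  11 → USB stick 7 (new)  [load 11/16]
  10 → USB stick 8 (new)  [load 10/16]
  9 → USB stick 9 (new)  [load 9/16]
  9 → USB stick 10 (new)  [load 9/16]
  9 → USB stick 11 (new)  [load 9/16]
  9 → USB stick 12 (new)  [load 9/16]
  4 → USB stick 4  [load 16/16]
12 USB sticks opened.

12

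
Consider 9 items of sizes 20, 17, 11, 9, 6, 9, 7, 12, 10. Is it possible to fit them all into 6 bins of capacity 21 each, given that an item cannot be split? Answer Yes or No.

A valid assignment using 6 bins:
  bin 1: 20 = 20
  bin 2: 17 = 17
  bin 3: 12 + 9 = 21
  bin 4: 11 + 10 = 21
  bin 5: 9 + 7 = 16
  bin 6: 6 = 6
Every load is within 21, so 6 bins suffice.

Yes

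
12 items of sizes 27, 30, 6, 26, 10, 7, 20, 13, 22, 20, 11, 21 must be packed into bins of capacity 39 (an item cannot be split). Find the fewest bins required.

Total = 30 + 27 + 26 + 22 + 21 + 20 + 20 + 13 + 11 + 10 + 7 + 6 = 213.
Lower bound: ⌈213/39⌉ = 6 bins.
Also, 7 items each exceed 39/2, and no two of those can share a bin, so at least 7 bins are needed.
A packing using 7 bins:
  bin 1: 30 + 7 = 37
  bin 2: 27 + 11 = 38
  bin 3: 26 + 13 = 39
  bin 4: 22 + 10 + 6 = 38
  bin 5: 21 = 21
  bin 6: 20 = 20
  bin 7: 20 = 20
This matches the lower bound, so 7 is optimal.

7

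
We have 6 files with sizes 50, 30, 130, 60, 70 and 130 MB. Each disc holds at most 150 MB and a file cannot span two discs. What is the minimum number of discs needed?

Total = 130 + 130 + 70 + 60 + 50 + 30 = 470 MB.
Lower bound: ⌈470/150⌉ = 4 discs.
A packing using 4 discs:
  disc 1: 130 = 130
  disc 2: 130 = 130
  disc 3: 70 + 60 = 130
  disc 4: 50 + 30 = 80
This matches the lower bound, so 4 is optimal.

4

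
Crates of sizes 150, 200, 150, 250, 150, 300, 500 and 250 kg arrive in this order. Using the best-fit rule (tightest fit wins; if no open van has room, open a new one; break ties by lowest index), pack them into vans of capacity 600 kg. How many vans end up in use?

4

  150 → van 1 (new)  [load 150/600]
  200 → van 1  [load 350/600]
  150 → van 1  [load 500/600]
  250 → van 2 (new)  [load 250/600]
  150 → van 2  [load 400/600]
  300 → van 3 (new)  [load 300/600]
  500 → van 4 (new)  [load 500/600]
  250 → van 3  [load 550/600]
4 vans opened.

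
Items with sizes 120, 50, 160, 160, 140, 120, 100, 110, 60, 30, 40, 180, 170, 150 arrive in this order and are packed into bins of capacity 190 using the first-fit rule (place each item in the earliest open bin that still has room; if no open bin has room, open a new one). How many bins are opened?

10

  120 → bin 1 (new)  [load 120/190]
  50 → bin 1  [load 170/190]
  160 → bin 2 (new)  [load 160/190]
  160 → bin 3 (new)  [load 160/190]
  140 → bin 4 (new)  [load 140/190]
  120 → bin 5 (new)  [load 120/190]
  100 → bin 6 (new)  [load 100/190]
  110 → bin 7 (new)  [load 110/190]
  60 → bin 5  [load 180/190]
  30 → bin 2  [load 190/190]
  40 → bin 4  [load 180/190]
  180 → bin 8 (new)  [load 180/190]
  170 → bin 9 (new)  [load 170/190]
  150 → bin 10 (new)  [load 150/190]
10 bins opened.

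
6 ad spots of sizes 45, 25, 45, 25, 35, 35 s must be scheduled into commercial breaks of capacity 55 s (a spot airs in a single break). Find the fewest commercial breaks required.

Total = 45 + 45 + 35 + 35 + 25 + 25 = 210 s.
Lower bound: ⌈210/55⌉ = 4 commercial breaks.
A packing using 5 commercial breaks:
  break 1: 45 = 45
  break 2: 45 = 45
  break 3: 35 = 35
  break 4: 35 = 35
  break 5: 25 + 25 = 50
No arrangement into 4 commercial breaks stays within capacity, so 5 is optimal.

5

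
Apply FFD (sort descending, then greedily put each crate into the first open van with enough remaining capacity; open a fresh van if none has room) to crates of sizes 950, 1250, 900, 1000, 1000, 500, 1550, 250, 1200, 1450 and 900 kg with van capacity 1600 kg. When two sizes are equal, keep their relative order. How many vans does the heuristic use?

9

Sorted descending: 1550, 1450, 1250, 1200, 1000, 1000, 950, 900, 900, 500, 250.
  1550 → van 1 (new)  [load 1550/1600]
  1450 → van 2 (new)  [load 1450/1600]
  1250 → van 3 (new)  [load 1250/1600]
  1200 → van 4 (new)  [load 1200/1600]
  1000 → van 5 (new)  [load 1000/1600]
  1000 → van 6 (new)  [load 1000/1600]
  950 → van 7 (new)  [load 950/1600]
  900 → van 8 (new)  [load 900/1600]
  900 → van 9 (new)  [load 900/1600]
  500 → van 5  [load 1500/1600]
  250 → van 3  [load 1500/1600]
9 vans opened.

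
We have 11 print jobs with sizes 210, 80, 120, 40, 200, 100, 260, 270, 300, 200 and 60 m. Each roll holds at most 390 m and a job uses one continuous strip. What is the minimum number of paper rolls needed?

6

Total = 300 + 270 + 260 + 210 + 200 + 200 + 120 + 100 + 80 + 60 + 40 = 1840 m.
Lower bound: ⌈1840/390⌉ = 5 paper rolls.
Also, 6 print jobs each exceed 195 m, and no two of those can share a roll, so at least 6 paper rolls are needed.
A packing using 6 paper rolls:
  roll 1: 300 + 80 = 380
  roll 2: 270 + 120 = 390
  roll 3: 260 + 100 = 360
  roll 4: 210 + 60 + 40 = 310
  roll 5: 200 = 200
  roll 6: 200 = 200
This matches the lower bound, so 6 is optimal.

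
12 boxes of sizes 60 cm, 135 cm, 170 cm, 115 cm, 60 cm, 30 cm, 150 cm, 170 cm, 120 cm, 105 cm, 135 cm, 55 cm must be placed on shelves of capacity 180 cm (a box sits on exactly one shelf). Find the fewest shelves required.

Total = 170 + 170 + 150 + 135 + 135 + 120 + 115 + 105 + 60 + 60 + 55 + 30 = 1305 cm.
Lower bound: ⌈1305/180⌉ = 8 shelves.
A packing using 8 shelves:
  shelf 1: 170 = 170
  shelf 2: 170 = 170
  shelf 3: 150 + 30 = 180
  shelf 4: 135 = 135
  shelf 5: 135 = 135
  shelf 6: 120 + 60 = 180
  shelf 7: 115 + 60 = 175
  shelf 8: 105 + 55 = 160
This matches the lower bound, so 8 is optimal.

8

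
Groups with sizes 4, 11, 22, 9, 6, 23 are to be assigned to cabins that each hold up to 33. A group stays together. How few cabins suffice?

3

Total = 23 + 22 + 11 + 9 + 6 + 4 = 75.
Lower bound: ⌈75/33⌉ = 3 cabins.
A packing using 3 cabins:
  cabin 1: 23 + 9 = 32
  cabin 2: 22 + 11 = 33
  cabin 3: 6 + 4 = 10
This matches the lower bound, so 3 is optimal.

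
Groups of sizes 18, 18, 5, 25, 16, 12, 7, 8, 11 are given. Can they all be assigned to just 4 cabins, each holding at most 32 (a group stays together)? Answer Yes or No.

A valid assignment using 4 cabins:
  cabin 1: 25 + 7 = 32
  cabin 2: 18 + 12 = 30
  cabin 3: 18 + 11 = 29
  cabin 4: 16 + 8 + 5 = 29
Every load is within 32, so 4 cabins suffice.

Yes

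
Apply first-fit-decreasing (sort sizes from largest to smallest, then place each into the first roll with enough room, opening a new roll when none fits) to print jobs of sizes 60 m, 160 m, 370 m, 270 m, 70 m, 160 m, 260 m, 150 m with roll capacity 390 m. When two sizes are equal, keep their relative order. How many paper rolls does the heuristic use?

5

Sorted descending: 370, 270, 260, 160, 160, 150, 70, 60.
  370 → roll 1 (new)  [load 370/390]
  270 → roll 2 (new)  [load 270/390]
  260 → roll 3 (new)  [load 260/390]
  160 → roll 4 (new)  [load 160/390]
  160 → roll 4  [load 320/390]
  150 → roll 5 (new)  [load 150/390]
  70 → roll 2  [load 340/390]
  60 → roll 3  [load 320/390]
5 paper rolls opened.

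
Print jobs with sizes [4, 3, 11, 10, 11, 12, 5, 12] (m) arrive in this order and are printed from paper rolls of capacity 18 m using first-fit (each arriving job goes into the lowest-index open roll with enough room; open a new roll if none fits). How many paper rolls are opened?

5

  4 → roll 1 (new)  [load 4/18]
  3 → roll 1  [load 7/18]
  11 → roll 1  [load 18/18]
  10 → roll 2 (new)  [load 10/18]
  11 → roll 3 (new)  [load 11/18]
  12 → roll 4 (new)  [load 12/18]
  5 → roll 2  [load 15/18]
  12 → roll 5 (new)  [load 12/18]
5 paper rolls opened.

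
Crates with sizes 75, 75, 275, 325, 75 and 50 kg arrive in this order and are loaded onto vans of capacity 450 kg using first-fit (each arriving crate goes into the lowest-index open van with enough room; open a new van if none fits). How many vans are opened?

  75 → van 1 (new)  [load 75/450]
  75 → van 1  [load 150/450]
  275 → van 1  [load 425/450]
  325 → van 2 (new)  [load 325/450]
  75 → van 2  [load 400/450]
  50 → van 2  [load 450/450]
2 vans opened.

2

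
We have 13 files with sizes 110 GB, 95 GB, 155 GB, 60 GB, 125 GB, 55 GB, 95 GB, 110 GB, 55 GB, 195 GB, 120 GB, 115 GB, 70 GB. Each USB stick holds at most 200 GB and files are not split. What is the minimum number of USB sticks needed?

Total = 195 + 155 + 125 + 120 + 115 + 110 + 110 + 95 + 95 + 70 + 60 + 55 + 55 = 1360 GB.
Lower bound: ⌈1360/200⌉ = 7 USB sticks.
A packing using 8 USB sticks:
  USB stick 1: 195 = 195
  USB stick 2: 155 = 155
  USB stick 3: 125 + 70 = 195
  USB stick 4: 120 + 60 = 180
  USB stick 5: 115 + 55 = 170
  USB stick 6: 110 + 55 = 165
  USB stick 7: 110 = 110
  USB stick 8: 95 + 95 = 190
No arrangement into 7 USB sticks stays within capacity, so 8 is optimal.

8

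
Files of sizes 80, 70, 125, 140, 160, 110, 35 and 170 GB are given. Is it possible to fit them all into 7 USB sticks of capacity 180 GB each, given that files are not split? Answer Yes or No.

Yes

A valid assignment using 6 USB sticks:
  USB stick 1: 170 = 170
  USB stick 2: 160 = 160
  USB stick 3: 140 + 35 = 175
  USB stick 4: 125 = 125
  USB stick 5: 110 + 70 = 180
  USB stick 6: 80 = 80
That uses only 6 ≤ 7, so 7 USB sticks are enough.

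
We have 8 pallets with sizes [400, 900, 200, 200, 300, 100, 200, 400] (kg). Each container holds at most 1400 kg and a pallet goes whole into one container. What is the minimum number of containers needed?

Total = 900 + 400 + 400 + 300 + 200 + 200 + 200 + 100 = 2700 kg.
Lower bound: ⌈2700/1400⌉ = 2 containers.
A packing using 2 containers:
  container 1: 900 + 400 + 100 = 1400
  container 2: 400 + 300 + 200 + 200 + 200 = 1300
This matches the lower bound, so 2 is optimal.

2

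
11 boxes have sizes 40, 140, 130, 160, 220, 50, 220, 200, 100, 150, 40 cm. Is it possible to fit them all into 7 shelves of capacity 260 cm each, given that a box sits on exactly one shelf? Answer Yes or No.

Yes

A valid assignment using 7 shelves:
  shelf 1: 220 + 40 = 260
  shelf 2: 220 + 40 = 260
  shelf 3: 200 + 50 = 250
  shelf 4: 160 + 100 = 260
  shelf 5: 150 = 150
  shelf 6: 140 = 140
  shelf 7: 130 = 130
Every load is within 260 cm, so 7 shelves suffice.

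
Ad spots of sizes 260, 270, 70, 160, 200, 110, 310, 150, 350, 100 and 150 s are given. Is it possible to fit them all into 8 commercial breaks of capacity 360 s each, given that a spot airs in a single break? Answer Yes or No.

Yes

A valid assignment using 7 commercial breaks:
  break 1: 350 = 350
  break 2: 310 = 310
  break 3: 270 + 70 = 340
  break 4: 260 + 100 = 360
  break 5: 200 + 160 = 360
  break 6: 150 + 150 = 300
  break 7: 110 = 110
That uses only 7 ≤ 8, so 8 commercial breaks are enough.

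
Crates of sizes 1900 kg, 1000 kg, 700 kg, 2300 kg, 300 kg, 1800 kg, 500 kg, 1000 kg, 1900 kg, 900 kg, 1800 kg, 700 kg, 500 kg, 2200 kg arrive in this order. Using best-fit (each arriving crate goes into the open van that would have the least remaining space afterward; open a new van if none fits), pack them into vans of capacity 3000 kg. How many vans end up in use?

  1900 → van 1 (new)  [load 1900/3000]
  1000 → van 1  [load 2900/3000]
  700 → van 2 (new)  [load 700/3000]
  2300 → van 2  [load 3000/3000]
  300 → van 3 (new)  [load 300/3000]
  1800 → van 3  [load 2100/3000]
  500 → van 3  [load 2600/3000]
  1000 → van 4 (new)  [load 1000/3000]
  1900 → van 4  [load 2900/3000]
  900 → van 5 (new)  [load 900/3000]
  1800 → van 5  [load 2700/3000]
  700 → van 6 (new)  [load 700/3000]
  500 → van 6  [load 1200/3000]
  2200 → van 7 (new)  [load 2200/3000]
7 vans opened.

7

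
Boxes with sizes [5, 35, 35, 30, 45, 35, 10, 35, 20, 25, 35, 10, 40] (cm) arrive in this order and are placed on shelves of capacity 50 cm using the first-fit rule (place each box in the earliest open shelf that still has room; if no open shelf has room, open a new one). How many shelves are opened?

9

  5 → shelf 1 (new)  [load 5/50]
  35 → shelf 1  [load 40/50]
  35 → shelf 2 (new)  [load 35/50]
  30 → shelf 3 (new)  [load 30/50]
  45 → shelf 4 (new)  [load 45/50]
  35 → shelf 5 (new)  [load 35/50]
  10 → shelf 1  [load 50/50]
  35 → shelf 6 (new)  [load 35/50]
  20 → shelf 3  [load 50/50]
  25 → shelf 7 (new)  [load 25/50]
  35 → shelf 8 (new)  [load 35/50]
  10 → shelf 2  [load 45/50]
  40 → shelf 9 (new)  [load 40/50]
9 shelves opened.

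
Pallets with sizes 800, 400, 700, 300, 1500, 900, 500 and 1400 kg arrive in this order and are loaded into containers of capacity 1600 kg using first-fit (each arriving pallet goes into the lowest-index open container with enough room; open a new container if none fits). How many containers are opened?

5

  800 → container 1 (new)  [load 800/1600]
  400 → container 1  [load 1200/1600]
  700 → container 2 (new)  [load 700/1600]
  300 → container 1  [load 1500/1600]
  1500 → container 3 (new)  [load 1500/1600]
  900 → container 2  [load 1600/1600]
  500 → container 4 (new)  [load 500/1600]
  1400 → container 5 (new)  [load 1400/1600]
5 containers opened.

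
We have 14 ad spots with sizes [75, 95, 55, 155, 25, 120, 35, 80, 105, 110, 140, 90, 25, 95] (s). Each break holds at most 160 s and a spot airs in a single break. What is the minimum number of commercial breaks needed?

Total = 155 + 140 + 120 + 110 + 105 + 95 + 95 + 90 + 80 + 75 + 55 + 35 + 25 + 25 = 1205 s.
Lower bound: ⌈1205/160⌉ = 8 commercial breaks.
A packing using 9 commercial breaks:
  break 1: 155 = 155
  break 2: 140 = 140
  break 3: 120 + 35 = 155
  break 4: 110 + 25 + 25 = 160
  break 5: 105 + 55 = 160
  break 6: 95 = 95
  break 7: 95 = 95
  break 8: 90 = 90
  break 9: 80 + 75 = 155
No arrangement into 8 commercial breaks stays within capacity, so 9 is optimal.

9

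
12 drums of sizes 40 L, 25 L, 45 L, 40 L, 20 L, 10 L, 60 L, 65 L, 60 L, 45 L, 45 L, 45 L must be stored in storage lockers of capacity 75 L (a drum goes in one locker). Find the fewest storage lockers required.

9

Total = 65 + 60 + 60 + 45 + 45 + 45 + 45 + 40 + 40 + 25 + 20 + 10 = 500 L.
Lower bound: ⌈500/75⌉ = 7 storage lockers.
Also, 9 drums each exceed 75/2 L, and no two of those can share a locker, so at least 9 storage lockers are needed.
A packing using 9 storage lockers:
  locker 1: 65 + 10 = 75
  locker 2: 60 = 60
  locker 3: 60 = 60
  locker 4: 45 + 25 = 70
  locker 5: 45 + 20 = 65
  locker 6: 45 = 45
  locker 7: 45 = 45
  locker 8: 40 = 40
  locker 9: 40 = 40
This matches the lower bound, so 9 is optimal.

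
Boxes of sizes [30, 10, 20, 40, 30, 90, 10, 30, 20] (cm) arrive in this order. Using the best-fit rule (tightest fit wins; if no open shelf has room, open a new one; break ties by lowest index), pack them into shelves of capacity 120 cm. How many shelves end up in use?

3

  30 → shelf 1 (new)  [load 30/120]
  10 → shelf 1  [load 40/120]
  20 → shelf 1  [load 60/120]
  40 → shelf 1  [load 100/120]
  30 → shelf 2 (new)  [load 30/120]
  90 → shelf 2  [load 120/120]
  10 → shelf 1  [load 110/120]
  30 → shelf 3 (new)  [load 30/120]
  20 → shelf 3  [load 50/120]
3 shelves opened.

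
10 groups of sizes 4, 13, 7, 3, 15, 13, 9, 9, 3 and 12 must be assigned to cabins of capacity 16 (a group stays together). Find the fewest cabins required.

6

Total = 15 + 13 + 13 + 12 + 9 + 9 + 7 + 4 + 3 + 3 = 88.
Lower bound: ⌈88/16⌉ = 6 cabins.
A packing using 6 cabins:
  cabin 1: 15 = 15
  cabin 2: 13 + 3 = 16
  cabin 3: 13 + 3 = 16
  cabin 4: 12 + 4 = 16
  cabin 5: 9 + 7 = 16
  cabin 6: 9 = 9
This matches the lower bound, so 6 is optimal.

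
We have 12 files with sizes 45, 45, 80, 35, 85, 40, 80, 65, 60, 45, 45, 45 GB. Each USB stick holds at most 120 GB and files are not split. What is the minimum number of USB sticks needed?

7

Total = 85 + 80 + 80 + 65 + 60 + 45 + 45 + 45 + 45 + 45 + 40 + 35 = 670 GB.
Lower bound: ⌈670/120⌉ = 6 USB sticks.
A packing using 7 USB sticks:
  USB stick 1: 85 + 35 = 120
  USB stick 2: 80 + 40 = 120
  USB stick 3: 80 = 80
  USB stick 4: 65 + 45 = 110
  USB stick 5: 60 + 45 = 105
  USB stick 6: 45 + 45 = 90
  USB stick 7: 45 = 45
No arrangement into 6 USB sticks stays within capacity, so 7 is optimal.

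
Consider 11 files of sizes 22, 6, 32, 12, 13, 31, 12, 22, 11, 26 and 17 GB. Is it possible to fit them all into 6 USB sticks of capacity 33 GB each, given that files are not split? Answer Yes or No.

Total = 204 GB; ⌈204/33⌉ = 7.
At least 7 USB sticks are required, but only 6 are allowed.

No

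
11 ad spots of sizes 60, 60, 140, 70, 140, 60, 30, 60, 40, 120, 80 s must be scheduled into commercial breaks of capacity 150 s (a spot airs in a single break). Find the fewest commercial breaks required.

Total = 140 + 140 + 120 + 80 + 70 + 60 + 60 + 60 + 60 + 40 + 30 = 860 s.
Lower bound: ⌈860/150⌉ = 6 commercial breaks.
A packing using 7 commercial breaks:
  break 1: 140 = 140
  break 2: 140 = 140
  break 3: 120 + 30 = 150
  break 4: 80 + 70 = 150
  break 5: 60 + 60 = 120
  break 6: 60 + 60 = 120
  break 7: 40 = 40
No arrangement into 6 commercial breaks stays within capacity, so 7 is optimal.

7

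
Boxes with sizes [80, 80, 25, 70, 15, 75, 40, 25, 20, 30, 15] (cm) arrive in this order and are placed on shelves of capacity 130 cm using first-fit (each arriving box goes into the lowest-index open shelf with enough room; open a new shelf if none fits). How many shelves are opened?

  80 → shelf 1 (new)  [load 80/130]
  80 → shelf 2 (new)  [load 80/130]
  25 → shelf 1  [load 105/130]
  70 → shelf 3 (new)  [load 70/130]
  15 → shelf 1  [load 120/130]
  75 → shelf 4 (new)  [load 75/130]
  40 → shelf 2  [load 120/130]
  25 → shelf 3  [load 95/130]
  20 → shelf 3  [load 115/130]
  30 → shelf 4  [load 105/130]
  15 → shelf 3  [load 130/130]
4 shelves opened.

4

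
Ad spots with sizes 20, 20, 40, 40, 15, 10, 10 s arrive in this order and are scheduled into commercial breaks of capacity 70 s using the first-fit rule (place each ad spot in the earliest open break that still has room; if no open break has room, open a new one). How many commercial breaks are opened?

3

  20 → break 1 (new)  [load 20/70]
  20 → break 1  [load 40/70]
  40 → break 2 (new)  [load 40/70]
  40 → break 3 (new)  [load 40/70]
  15 → break 1  [load 55/70]
  10 → break 1  [load 65/70]
  10 → break 2  [load 50/70]
3 commercial breaks opened.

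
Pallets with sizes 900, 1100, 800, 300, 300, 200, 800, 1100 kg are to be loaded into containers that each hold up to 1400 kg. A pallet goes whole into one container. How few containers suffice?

5

Total = 1100 + 1100 + 900 + 800 + 800 + 300 + 300 + 200 = 5500 kg.
Lower bound: ⌈5500/1400⌉ = 4 containers.
Also, 5 pallets each exceed 700 kg, and no two of those can share a container, so at least 5 containers are needed.
A packing using 5 containers:
  container 1: 1100 + 300 = 1400
  container 2: 1100 + 300 = 1400
  container 3: 900 + 200 = 1100
  container 4: 800 = 800
  container 5: 800 = 800
This matches the lower bound, so 5 is optimal.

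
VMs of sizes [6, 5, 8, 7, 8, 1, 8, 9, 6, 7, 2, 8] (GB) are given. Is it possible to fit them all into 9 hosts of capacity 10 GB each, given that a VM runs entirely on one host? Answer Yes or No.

No

Total = 75 GB; ⌈75/10⌉ = 8.
9 VMs each exceed half the capacity and cannot share a host, forcing at least 9 hosts.
The bound of 9 does not rule out 9, but exhaustive search shows no assignment into 9 hosts of capacity 10 GB exists — the minimum is 10.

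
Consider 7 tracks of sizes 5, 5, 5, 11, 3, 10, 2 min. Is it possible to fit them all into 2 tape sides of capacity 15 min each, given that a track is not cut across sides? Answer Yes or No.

Total = 41 min; ⌈41/15⌉ = 3.
At least 3 tape sides are required, but only 2 are allowed.

No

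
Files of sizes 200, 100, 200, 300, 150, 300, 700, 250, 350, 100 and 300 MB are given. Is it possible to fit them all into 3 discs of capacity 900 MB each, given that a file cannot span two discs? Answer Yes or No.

Total = 2950 MB; ⌈2950/900⌉ = 4.
At least 4 discs are required, but only 3 are allowed.

No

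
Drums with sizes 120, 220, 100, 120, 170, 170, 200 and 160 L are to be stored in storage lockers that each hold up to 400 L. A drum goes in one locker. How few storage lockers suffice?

4

Total = 220 + 200 + 170 + 170 + 160 + 120 + 120 + 100 = 1260 L.
Lower bound: ⌈1260/400⌉ = 4 storage lockers.
A packing using 4 storage lockers:
  locker 1: 220 + 170 = 390
  locker 2: 200 + 170 = 370
  locker 3: 160 + 120 + 120 = 400
  locker 4: 100 = 100
This matches the lower bound, so 4 is optimal.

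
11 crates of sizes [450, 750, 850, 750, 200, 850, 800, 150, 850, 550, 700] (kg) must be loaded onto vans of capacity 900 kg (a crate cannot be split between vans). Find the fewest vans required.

Total = 850 + 850 + 850 + 800 + 750 + 750 + 700 + 550 + 450 + 200 + 150 = 6900 kg.
Lower bound: ⌈6900/900⌉ = 8 vans.
A packing using 9 vans:
  van 1: 850 = 850
  van 2: 850 = 850
  van 3: 850 = 850
  van 4: 800 = 800
  van 5: 750 + 150 = 900
  van 6: 750 = 750
  van 7: 700 + 200 = 900
  van 8: 550 = 550
  van 9: 450 = 450
No arrangement into 8 vans stays within capacity, so 9 is optimal.

9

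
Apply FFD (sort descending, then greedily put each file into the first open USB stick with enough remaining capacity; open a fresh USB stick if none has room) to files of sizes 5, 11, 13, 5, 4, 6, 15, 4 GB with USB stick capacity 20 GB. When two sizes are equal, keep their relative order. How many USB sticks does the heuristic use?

4

Sorted descending: 15, 13, 11, 6, 5, 5, 4, 4.
  15 → USB stick 1 (new)  [load 15/20]
  13 → USB stick 2 (new)  [load 13/20]
  11 → USB stick 3 (new)  [load 11/20]
  6 → USB stick 2  [load 19/20]
  5 → USB stick 1  [load 20/20]
  5 → USB stick 3  [load 16/20]
  4 → USB stick 3  [load 20/20]
  4 → USB stick 4 (new)  [load 4/20]
4 USB sticks opened.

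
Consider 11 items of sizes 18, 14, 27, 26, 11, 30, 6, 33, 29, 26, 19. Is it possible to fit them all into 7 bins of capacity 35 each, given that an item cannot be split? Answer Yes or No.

No

Total = 239; ⌈239/35⌉ = 7.
8 items each exceed half the capacity and cannot share a bin, forcing at least 8 bins.
At least 8 bins are required, but only 7 are allowed.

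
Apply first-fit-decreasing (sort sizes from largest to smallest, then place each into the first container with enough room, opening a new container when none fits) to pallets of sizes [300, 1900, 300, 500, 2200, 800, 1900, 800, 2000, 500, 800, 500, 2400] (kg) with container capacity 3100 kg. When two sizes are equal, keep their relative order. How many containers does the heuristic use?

Sorted descending: 2400, 2200, 2000, 1900, 1900, 800, 800, 800, 500, 500, 500, 300, 300.
  2400 → container 1 (new)  [load 2400/3100]
  2200 → container 2 (new)  [load 2200/3100]
  2000 → container 3 (new)  [load 2000/3100]
  1900 → container 4 (new)  [load 1900/3100]
  1900 → container 5 (new)  [load 1900/3100]
  800 → container 2  [load 3000/3100]
  800 → container 3  [load 2800/3100]
  800 → container 4  [load 2700/3100]
  500 → container 1  [load 2900/3100]
  500 → container 5  [load 2400/3100]
  500 → container 5  [load 2900/3100]
  300 → container 3  [load 3100/3100]
  300 → container 4  [load 3000/3100]
5 containers opened.

5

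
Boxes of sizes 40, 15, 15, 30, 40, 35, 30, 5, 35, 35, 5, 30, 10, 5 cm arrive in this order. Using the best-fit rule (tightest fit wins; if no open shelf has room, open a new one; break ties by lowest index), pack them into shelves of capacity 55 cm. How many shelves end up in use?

8

  40 → shelf 1 (new)  [load 40/55]
  15 → shelf 1  [load 55/55]
  15 → shelf 2 (new)  [load 15/55]
  30 → shelf 2  [load 45/55]
  40 → shelf 3 (new)  [load 40/55]
  35 → shelf 4 (new)  [load 35/55]
  30 → shelf 5 (new)  [load 30/55]
  5 → shelf 2  [load 50/55]
  35 → shelf 6 (new)  [load 35/55]
  35 → shelf 7 (new)  [load 35/55]
  5 → shelf 2  [load 55/55]
  30 → shelf 8 (new)  [load 30/55]
  10 → shelf 3  [load 50/55]
  5 → shelf 3  [load 55/55]
8 shelves opened.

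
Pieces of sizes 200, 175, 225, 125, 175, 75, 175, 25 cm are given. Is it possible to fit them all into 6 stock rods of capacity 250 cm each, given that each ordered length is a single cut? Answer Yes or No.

Yes

A valid assignment using 6 stock rods:
  stock rod 1: 225 + 25 = 250
  stock rod 2: 200 = 200
  stock rod 3: 175 + 75 = 250
  stock rod 4: 175 = 175
  stock rod 5: 175 = 175
  stock rod 6: 125 = 125
Every load is within 250 cm, so 6 stock rods suffice.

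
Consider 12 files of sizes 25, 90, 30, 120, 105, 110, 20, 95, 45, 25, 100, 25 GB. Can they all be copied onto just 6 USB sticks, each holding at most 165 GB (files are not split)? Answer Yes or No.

A valid assignment using 6 USB sticks:
  USB stick 1: 120 + 45 = 165
  USB stick 2: 110 + 30 + 25 = 165
  USB stick 3: 105 + 25 + 25 = 155
  USB stick 4: 100 + 20 = 120
  USB stick 5: 95 = 95
  USB stick 6: 90 = 90
Every load is within 165 GB, so 6 USB sticks suffice.

Yes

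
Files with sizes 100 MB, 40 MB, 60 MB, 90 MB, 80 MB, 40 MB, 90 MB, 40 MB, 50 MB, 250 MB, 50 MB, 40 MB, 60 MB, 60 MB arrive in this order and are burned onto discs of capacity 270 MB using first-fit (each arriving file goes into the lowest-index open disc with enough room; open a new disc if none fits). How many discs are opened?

  100 → disc 1 (new)  [load 100/270]
  40 → disc 1  [load 140/270]
  60 → disc 1  [load 200/270]
  90 → disc 2 (new)  [load 90/270]
  80 → disc 2  [load 170/270]
  40 → disc 1  [load 240/270]
  90 → disc 2  [load 260/270]
  40 → disc 3 (new)  [load 40/270]
  50 → disc 3  [load 90/270]
  250 → disc 4 (new)  [load 250/270]
  50 → disc 3  [load 140/270]
  40 → disc 3  [load 180/270]
  60 → disc 3  [load 240/270]
  60 → disc 5 (new)  [load 60/270]
5 discs opened.

5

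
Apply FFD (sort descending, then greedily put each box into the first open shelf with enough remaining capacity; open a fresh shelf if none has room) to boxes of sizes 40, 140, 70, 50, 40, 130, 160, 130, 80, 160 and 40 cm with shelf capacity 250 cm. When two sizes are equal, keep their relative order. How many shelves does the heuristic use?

Sorted descending: 160, 160, 140, 130, 130, 80, 70, 50, 40, 40, 40.
  160 → shelf 1 (new)  [load 160/250]
  160 → shelf 2 (new)  [load 160/250]
  140 → shelf 3 (new)  [load 140/250]
  130 → shelf 4 (new)  [load 130/250]
  130 → shelf 5 (new)  [load 130/250]
  80 → shelf 1  [load 240/250]
  70 → shelf 2  [load 230/250]
  50 → shelf 3  [load 190/250]
  40 → shelf 3  [load 230/250]
  40 → shelf 4  [load 170/250]
  40 → shelf 4  [load 210/250]
5 shelves opened.

5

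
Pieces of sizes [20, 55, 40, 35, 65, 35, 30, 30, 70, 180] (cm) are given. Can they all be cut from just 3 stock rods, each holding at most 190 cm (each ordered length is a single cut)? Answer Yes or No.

Yes

A valid assignment using 3 stock rods:
  stock rod 1: 180 = 180
  stock rod 2: 70 + 65 + 55 = 190
  stock rod 3: 40 + 35 + 35 + 30 + 30 + 20 = 190
Every load is within 190 cm, so 3 stock rods suffice.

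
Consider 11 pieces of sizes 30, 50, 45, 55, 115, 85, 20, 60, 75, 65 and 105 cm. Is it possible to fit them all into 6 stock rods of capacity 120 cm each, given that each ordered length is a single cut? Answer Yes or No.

No

Total = 705 cm; ⌈705/120⌉ = 6.
The bound of 6 does not rule out 6, but exhaustive search shows no assignment into 6 stock rods of capacity 120 cm exists — the minimum is 7.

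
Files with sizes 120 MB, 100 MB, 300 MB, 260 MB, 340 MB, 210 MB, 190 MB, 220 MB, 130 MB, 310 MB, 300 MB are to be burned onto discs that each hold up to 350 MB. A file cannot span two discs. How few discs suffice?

8

Total = 340 + 310 + 300 + 300 + 260 + 220 + 210 + 190 + 130 + 120 + 100 = 2480 MB.
Lower bound: ⌈2480/350⌉ = 8 discs.
A packing using 8 discs:
  disc 1: 340 = 340
  disc 2: 310 = 310
  disc 3: 300 = 300
  disc 4: 300 = 300
  disc 5: 260 = 260
  disc 6: 220 + 130 = 350
  disc 7: 210 + 120 = 330
  disc 8: 190 + 100 = 290
This matches the lower bound, so 8 is optimal.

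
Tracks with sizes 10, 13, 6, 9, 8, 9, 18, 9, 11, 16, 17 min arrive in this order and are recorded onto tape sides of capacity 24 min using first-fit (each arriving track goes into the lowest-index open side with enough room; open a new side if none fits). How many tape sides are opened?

7

  10 → side 1 (new)  [load 10/24]
  13 → side 1  [load 23/24]
  6 → side 2 (new)  [load 6/24]
  9 → side 2  [load 15/24]
  8 → side 2  [load 23/24]
  9 → side 3 (new)  [load 9/24]
  18 → side 4 (new)  [load 18/24]
  9 → side 3  [load 18/24]
  11 → side 5 (new)  [load 11/24]
  16 → side 6 (new)  [load 16/24]
  17 → side 7 (new)  [load 17/24]
7 tape sides opened.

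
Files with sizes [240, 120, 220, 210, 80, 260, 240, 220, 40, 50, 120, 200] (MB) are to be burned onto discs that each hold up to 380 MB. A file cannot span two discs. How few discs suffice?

Total = 260 + 240 + 240 + 220 + 220 + 210 + 200 + 120 + 120 + 80 + 50 + 40 = 2000 MB.
Lower bound: ⌈2000/380⌉ = 6 discs.
Also, 7 files each exceed 190 MB, and no two of those can share a disc, so at least 7 discs are needed.
A packing using 7 discs:
  disc 1: 260 + 120 = 380
  disc 2: 240 + 120 = 360
  disc 3: 240 + 80 + 50 = 370
  disc 4: 220 + 40 = 260
  disc 5: 220 = 220
  disc 6: 210 = 210
  disc 7: 200 = 200
This matches the lower bound, so 7 is optimal.

7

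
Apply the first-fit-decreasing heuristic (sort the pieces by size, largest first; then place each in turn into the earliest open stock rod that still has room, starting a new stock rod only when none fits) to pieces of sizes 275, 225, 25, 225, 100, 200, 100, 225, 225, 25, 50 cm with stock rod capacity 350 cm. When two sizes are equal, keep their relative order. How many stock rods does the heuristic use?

6

Sorted descending: 275, 225, 225, 225, 225, 200, 100, 100, 50, 25, 25.
  275 → stock rod 1 (new)  [load 275/350]
  225 → stock rod 2 (new)  [load 225/350]
  225 → stock rod 3 (new)  [load 225/350]
  225 → stock rod 4 (new)  [load 225/350]
  225 → stock rod 5 (new)  [load 225/350]
  200 → stock rod 6 (new)  [load 200/350]
  100 → stock rod 2  [load 325/350]
  100 → stock rod 3  [load 325/350]
  50 → stock rod 1  [load 325/350]
  25 → stock rod 1  [load 350/350]
  25 → stock rod 2  [load 350/350]
6 stock rods opened.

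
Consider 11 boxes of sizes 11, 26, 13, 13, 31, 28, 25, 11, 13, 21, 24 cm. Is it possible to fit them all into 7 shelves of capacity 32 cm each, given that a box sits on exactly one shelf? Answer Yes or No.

Total = 216 cm; ⌈216/32⌉ = 7.
The bound of 7 does not rule out 7, but exhaustive search shows no assignment into 7 shelves of capacity 32 cm exists — the minimum is 8.

No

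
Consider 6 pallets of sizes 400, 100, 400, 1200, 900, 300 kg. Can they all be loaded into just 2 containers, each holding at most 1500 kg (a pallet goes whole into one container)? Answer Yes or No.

No

Total = 3300 kg; ⌈3300/1500⌉ = 3.
At least 3 containers are required, but only 2 are allowed.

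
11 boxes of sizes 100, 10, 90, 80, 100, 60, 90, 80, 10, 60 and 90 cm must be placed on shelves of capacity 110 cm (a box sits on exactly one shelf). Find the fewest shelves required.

9

Total = 100 + 100 + 90 + 90 + 90 + 80 + 80 + 60 + 60 + 10 + 10 = 770 cm.
Lower bound: ⌈770/110⌉ = 7 shelves.
Also, 9 boxes each exceed 55 cm, and no two of those can share a shelf, so at least 9 shelves are needed.
A packing using 9 shelves:
  shelf 1: 100 + 10 = 110
  shelf 2: 100 + 10 = 110
  shelf 3: 90 = 90
  shelf 4: 90 = 90
  shelf 5: 90 = 90
  shelf 6: 80 = 80
  shelf 7: 80 = 80
  shelf 8: 60 = 60
  shelf 9: 60 = 60
This matches the lower bound, so 9 is optimal.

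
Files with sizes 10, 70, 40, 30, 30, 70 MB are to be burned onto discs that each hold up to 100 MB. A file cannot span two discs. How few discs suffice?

Total = 70 + 70 + 40 + 30 + 30 + 10 = 250 MB.
Lower bound: ⌈250/100⌉ = 3 discs.
A packing using 3 discs:
  disc 1: 70 + 30 = 100
  disc 2: 70 + 30 = 100
  disc 3: 40 + 10 = 50
This matches the lower bound, so 3 is optimal.

3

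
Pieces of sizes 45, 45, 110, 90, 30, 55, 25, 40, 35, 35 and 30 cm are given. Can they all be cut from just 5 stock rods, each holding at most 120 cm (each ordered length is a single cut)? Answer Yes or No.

Yes

A valid assignment using 5 stock rods:
  stock rod 1: 110 = 110
  stock rod 2: 90 + 30 = 120
  stock rod 3: 55 + 45 = 100
  stock rod 4: 45 + 40 + 35 = 120
  stock rod 5: 35 + 30 + 25 = 90
Every load is within 120 cm, so 5 stock rods suffice.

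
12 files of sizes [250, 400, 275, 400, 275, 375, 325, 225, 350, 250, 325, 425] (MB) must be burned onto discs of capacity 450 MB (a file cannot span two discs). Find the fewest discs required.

Total = 425 + 400 + 400 + 375 + 350 + 325 + 325 + 275 + 275 + 250 + 250 + 225 = 3875 MB.
Lower bound: ⌈3875/450⌉ = 9 discs.
Also, 11 files each exceed 225 MB, and no two of those can share a disc, so at least 11 discs are needed.
A packing using 12 discs:
  disc 1: 425 = 425
  disc 2: 400 = 400
  disc 3: 400 = 400
  disc 4: 375 = 375
  disc 5: 350 = 350
  disc 6: 325 = 325
  disc 7: 325 = 325
  disc 8: 275 = 275
  disc 9: 275 = 275
  disc 10: 250 = 250
  disc 11: 250 = 250
  disc 12: 225 = 225
No arrangement into 11 discs stays within capacity, so 12 is optimal.

12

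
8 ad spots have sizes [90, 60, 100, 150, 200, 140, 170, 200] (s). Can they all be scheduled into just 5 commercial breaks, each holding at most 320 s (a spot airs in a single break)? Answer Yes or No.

A valid assignment using 4 commercial breaks:
  break 1: 200 + 100 = 300
  break 2: 200 + 90 = 290
  break 3: 170 + 150 = 320
  break 4: 140 + 60 = 200
That uses only 4 ≤ 5, so 5 commercial breaks are enough.

Yes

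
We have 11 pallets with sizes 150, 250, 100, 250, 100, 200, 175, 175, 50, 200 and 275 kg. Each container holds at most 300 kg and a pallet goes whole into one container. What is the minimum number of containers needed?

8

Total = 275 + 250 + 250 + 200 + 200 + 175 + 175 + 150 + 100 + 100 + 50 = 1925 kg.
Lower bound: ⌈1925/300⌉ = 7 containers.
A packing using 8 containers:
  container 1: 275 = 275
  container 2: 250 + 50 = 300
  container 3: 250 = 250
  container 4: 200 + 100 = 300
  container 5: 200 + 100 = 300
  container 6: 175 = 175
  container 7: 175 = 175
  container 8: 150 = 150
No arrangement into 7 containers stays within capacity, so 8 is optimal.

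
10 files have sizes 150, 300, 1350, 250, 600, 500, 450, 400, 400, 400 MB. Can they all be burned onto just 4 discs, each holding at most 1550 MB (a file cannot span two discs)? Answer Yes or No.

A valid assignment using 4 discs:
  disc 1: 1350 + 150 = 1500
  disc 2: 600 + 500 + 450 = 1550
  disc 3: 400 + 400 + 400 + 300 = 1500
  disc 4: 250 = 250
Every load is within 1550 MB, so 4 discs suffice.

Yes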